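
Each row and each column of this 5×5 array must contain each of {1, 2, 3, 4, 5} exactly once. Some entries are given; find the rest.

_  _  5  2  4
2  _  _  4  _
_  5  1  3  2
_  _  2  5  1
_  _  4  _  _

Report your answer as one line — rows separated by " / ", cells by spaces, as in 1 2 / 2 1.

1 3 5 2 4 / 2 1 3 4 5 / 4 5 1 3 2 / 3 4 2 5 1 / 5 2 4 1 3

(r2,c3) = 3
(r2,c5) = 5
(r3,c1) = 4
(r4,c1) = 3
(r4,c2) = 4
(r5,c4) = 1
(r5,c5) = 3
(r1,c1) = 1
(r1,c2) = 3
(r2,c2) = 1
(r5,c1) = 5
(r5,c2) = 2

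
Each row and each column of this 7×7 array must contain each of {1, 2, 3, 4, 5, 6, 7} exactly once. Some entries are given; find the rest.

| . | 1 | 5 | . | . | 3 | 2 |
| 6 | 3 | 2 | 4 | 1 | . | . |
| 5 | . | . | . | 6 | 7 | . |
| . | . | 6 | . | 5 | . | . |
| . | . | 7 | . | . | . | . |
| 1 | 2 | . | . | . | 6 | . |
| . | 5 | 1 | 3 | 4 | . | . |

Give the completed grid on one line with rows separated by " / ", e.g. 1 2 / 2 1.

(r1,c5): row 1 has {1,2,3,5}; column 5 has {1,4,5,6}, so it must be 7.
(r2,c6): row 2 has {1,2,3,4,6}; column 6 has {3,6,7}, so it must be 5.
(r2,c7): row 2 has {1,2,3,4,5,6}; column 7 has {2}, so it must be 7.
(r3,c2): row 3 has {5,6,7}; column 2 has {1,2,3,5}, so it must be 4.
(r3,c3): row 3 has {4,5,6,7}; column 3 has {1,2,5,6,7}, so it must be 3.
(r3,c7): row 3 has {3,4,5,6,7}; column 7 has {2,7}, so it must be 1.
(r4,c2): row 4 has {5,6}; column 2 has {1,2,3,4,5}, so it must be 7.
(r5,c2): row 5 has {7}; column 2 has {1,2,3,4,5,7}, so it must be 6.
(r6,c3): row 6 has {1,2,6}; column 3 has {1,2,3,5,6,7}, so it must be 4.
(r6,c5): row 6 has {1,2,4,6}; column 5 has {1,4,5,6,7}, so it must be 3.
(r6,c7): row 6 has {1,2,3,4,6}; column 7 has {1,2,7}, so it must be 5.
(r7,c6): row 7 has {1,3,4,5}; column 6 has {3,5,6,7}, so it must be 2.
(r7,c7): row 7 has {1,2,3,4,5}; column 7 has {1,2,5,7}, so it must be 6.
(r1,c1): row 1 has {1,2,3,5,7}; column 1 has {1,5,6}, so it must be 4.
(r1,c4): row 1 has {1,2,3,4,5,7}; column 4 has {3,4}, so it must be 6.
(r3,c4): row 3 has {1,3,4,5,6,7}; column 4 has {3,4,6}, so it must be 2.
(r4,c4): row 4 has {5,6,7}; column 4 has {2,3,4,6}, so it must be 1.
(r4,c6): row 4 has {1,5,6,7}; column 6 has {2,3,5,6,7}, so it must be 4.
(r4,c7): row 4 has {1,4,5,6,7}; column 7 has {1,2,5,6,7}, so it must be 3.
(r5,c4): row 5 has {6,7}; column 4 has {1,2,3,4,6}, so it must be 5.
(r5,c5): row 5 has {5,6,7}; column 5 has {1,3,4,5,6,7}, so it must be 2.
(r5,c6): row 5 has {2,5,6,7}; column 6 has {2,3,4,5,6,7}, so it must be 1.
(r5,c7): row 5 has {1,2,5,6,7}; column 7 has {1,2,3,5,6,7}, so it must be 4.
(r6,c4): row 6 has {1,2,3,4,5,6}; column 4 has {1,2,3,4,5,6}, so it must be 7.
(r7,c1): row 7 has {1,2,3,4,5,6}; column 1 has {1,4,5,6}, so it must be 7.
(r4,c1): row 4 has {1,3,4,5,6,7}; column 1 has {1,4,5,6,7}, so it must be 2.
(r5,c1): row 5 has {1,2,4,5,6,7}; column 1 has {1,2,4,5,6,7}, so it must be 3.

4 1 5 6 7 3 2 / 6 3 2 4 1 5 7 / 5 4 3 2 6 7 1 / 2 7 6 1 5 4 3 / 3 6 7 5 2 1 4 / 1 2 4 7 3 6 5 / 7 5 1 3 4 2 6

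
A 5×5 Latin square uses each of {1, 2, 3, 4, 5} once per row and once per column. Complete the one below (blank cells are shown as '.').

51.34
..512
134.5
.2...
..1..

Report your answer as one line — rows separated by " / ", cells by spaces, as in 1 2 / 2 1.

5 1 2 3 4 / 3 4 5 1 2 / 1 3 4 2 5 / 4 2 3 5 1 / 2 5 1 4 3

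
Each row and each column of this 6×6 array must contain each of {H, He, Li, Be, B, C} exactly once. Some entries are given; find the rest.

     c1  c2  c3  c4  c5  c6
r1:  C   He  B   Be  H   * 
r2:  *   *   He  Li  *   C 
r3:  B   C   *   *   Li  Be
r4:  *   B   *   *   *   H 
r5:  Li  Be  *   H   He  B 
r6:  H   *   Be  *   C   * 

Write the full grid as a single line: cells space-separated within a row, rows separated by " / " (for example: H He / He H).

row 1 has {H,He,Be,B,C}; column 6 has {H,Be,B,C} — only Li is left for (r1,c6).
row 2 has {He,Li,C}; column 1 has {H,Li,B,C} — only Be is left for (r2,c1).
row 2 has {He,Li,Be,C}; column 2 has {He,Be,B,C} — only H is left for (r2,c2).
row 2 has {H,He,Li,Be,C}; column 5 has {H,He,Li,C} — only B is left for (r2,c5).
row 3 has {Li,Be,B,C}; column 3 has {He,Be,B} — only H is left for (r3,c3).
row 3 has {H,Li,Be,B,C}; column 4 has {H,Li,Be} — only He is left for (r3,c4).
row 4 has {H,B}; column 1 has {H,Li,Be,B,C} — only He is left for (r4,c1).
row 4 has {H,He,B}; column 4 has {H,He,Li,Be} — only C is left for (r4,c4).
row 4 has {H,He,B,C}; column 5 has {H,He,Li,B,C} — only Be is left for (r4,c5).
row 5 has {H,He,Li,Be,B}; column 3 has {H,He,Be,B} — only C is left for (r5,c3).
row 6 has {H,Be,C}; column 2 has {H,He,Be,B,C} — only Li is left for (r6,c2).
row 6 has {H,Li,Be,C}; column 4 has {H,He,Li,Be,C} — only B is left for (r6,c4).
row 6 has {H,Li,Be,B,C}; column 6 has {H,Li,Be,B,C} — only He is left for (r6,c6).
row 4 has {H,He,Be,B,C}; column 3 has {H,He,Be,B,C} — only Li is left for (r4,c3).

C He B Be H Li / Be H He Li B C / B C H He Li Be / He B Li C Be H / Li Be C H He B / H Li Be B C He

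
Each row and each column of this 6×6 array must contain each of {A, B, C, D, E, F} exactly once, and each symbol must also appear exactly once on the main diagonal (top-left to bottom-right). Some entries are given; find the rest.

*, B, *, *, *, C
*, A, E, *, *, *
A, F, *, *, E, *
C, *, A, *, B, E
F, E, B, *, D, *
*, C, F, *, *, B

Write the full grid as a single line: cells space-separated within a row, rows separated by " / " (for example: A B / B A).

E B D A F C / B A E D C F / A F C B E D / C D A F B E / F E B C D A / D C F E A B

At row 1, column 1: row 1 has {B,C}; column 1 has {A,C,F}; the diagonal has {A,B,D}; that leaves E.
At row 1, column 3: row 1 has {B,C,E}; column 3 has {A,B,E,F}; that leaves D.
At row 3, column 3: row 3 has {A,E,F}; column 3 has {A,B,D,E,F}; the diagonal has {A,B,D,E}; that leaves C.
At row 3, column 6: row 3 has {A,C,E,F}; column 6 has {B,C,E}; that leaves D.
At row 4, column 2: row 4 has {A,B,C,E}; column 2 has {A,B,C,E,F}; that leaves D.
At row 4, column 4: row 4 has {A,B,C,D,E}; column 4 is empty so far; the diagonal has {A,B,C,D,E}; that leaves F.
At row 5, column 6: row 5 has {B,D,E,F}; column 6 has {B,C,D,E}; that leaves A.
At row 6, column 1: row 6 has {B,C,F}; column 1 has {A,C,E,F}; that leaves D.
At row 6, column 5: row 6 has {B,C,D,F}; column 5 has {B,D,E}; that leaves A.
At row 1, column 4: row 1 has {B,C,D,E}; column 4 has {F}; that leaves A.
At row 1, column 5: row 1 has {A,B,C,D,E}; column 5 has {A,B,D,E}; that leaves F.
At row 2, column 1: row 2 has {A,E}; column 1 has {A,C,D,E,F}; that leaves B.
At row 2, column 5: row 2 has {A,B,E}; column 5 has {A,B,D,E,F}; that leaves C.
At row 2, column 6: row 2 has {A,B,C,E}; column 6 has {A,B,C,D,E}; that leaves F.
At row 3, column 4: row 3 has {A,C,D,E,F}; column 4 has {A,F}; that leaves B.
At row 5, column 4: row 5 has {A,B,D,E,F}; column 4 has {A,B,F}; that leaves C.
At row 6, column 4: row 6 has {A,B,C,D,F}; column 4 has {A,B,C,F}; that leaves E.
At row 2, column 4: row 2 has {A,B,C,E,F}; column 4 has {A,B,C,E,F}; that leaves D.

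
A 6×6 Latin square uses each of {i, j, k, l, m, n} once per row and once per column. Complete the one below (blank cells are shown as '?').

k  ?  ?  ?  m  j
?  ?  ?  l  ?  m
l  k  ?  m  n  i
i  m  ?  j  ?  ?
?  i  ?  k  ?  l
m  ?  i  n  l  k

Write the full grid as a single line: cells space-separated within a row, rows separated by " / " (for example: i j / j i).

k l n i m j / j n k l i m / l k j m n i / i m l j k n / n i m k j l / m j i n l k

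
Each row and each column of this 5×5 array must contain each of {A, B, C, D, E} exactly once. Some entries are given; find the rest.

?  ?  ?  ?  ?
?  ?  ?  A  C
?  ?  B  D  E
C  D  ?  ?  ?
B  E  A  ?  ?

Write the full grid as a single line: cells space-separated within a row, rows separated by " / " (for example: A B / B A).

row 2 has {A,C}; column 2 has {D,E} — only B is left for (r2,c2).
row 3 has {B,D,E}; column 1 has {B,C} — only A is left for (r3,c1).
row 3 has {A,B,D,E}; column 2 has {B,D,E} — only C is left for (r3,c2).
row 4 has {C,D}; column 3 has {A,B} — only E is left for (r4,c3).
row 4 has {C,D,E}; column 4 has {A,D} — only B is left for (r4,c4).
row 4 has {B,C,D,E}; column 5 has {C,E} — only A is left for (r4,c5).
row 5 has {A,B,E}; column 4 has {A,B,D} — only C is left for (r5,c4).
row 5 has {A,B,C,E}; column 5 has {A,C,E} — only D is left for (r5,c5).
row 1 is empty so far; column 2 has {B,C,D,E} — only A is left for (r1,c2).
row 1 has {A}; column 4 has {A,B,C,D} — only E is left for (r1,c4).
row 1 has {A,E}; column 5 has {A,C,D,E} — only B is left for (r1,c5).
row 2 has {A,B,C}; column 3 has {A,B,E} — only D is left for (r2,c3).
row 1 has {A,B,E}; column 1 has {A,B,C} — only D is left for (r1,c1).
row 1 has {A,B,D,E}; column 3 has {A,B,D,E} — only C is left for (r1,c3).
row 2 has {A,B,C,D}; column 1 has {A,B,C,D} — only E is left for (r2,c1).

D A C E B / E B D A C / A C B D E / C D E B A / B E A C D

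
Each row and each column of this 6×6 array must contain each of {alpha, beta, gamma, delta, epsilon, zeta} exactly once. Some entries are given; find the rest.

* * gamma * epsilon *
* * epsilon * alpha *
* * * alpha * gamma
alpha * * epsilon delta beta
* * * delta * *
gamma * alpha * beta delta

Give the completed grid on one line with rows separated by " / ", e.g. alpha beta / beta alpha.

delta zeta gamma beta epsilon alpha / beta delta epsilon gamma alpha zeta / epsilon beta delta alpha zeta gamma / alpha gamma zeta epsilon delta beta / zeta alpha beta delta gamma epsilon / gamma epsilon alpha zeta beta delta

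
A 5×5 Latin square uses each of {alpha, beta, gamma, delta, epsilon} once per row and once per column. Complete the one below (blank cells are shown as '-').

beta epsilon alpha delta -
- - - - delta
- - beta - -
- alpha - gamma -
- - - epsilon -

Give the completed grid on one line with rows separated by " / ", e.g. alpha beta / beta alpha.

beta epsilon alpha delta gamma / alpha gamma epsilon beta delta / gamma delta beta alpha epsilon / epsilon alpha delta gamma beta / delta beta gamma epsilon alpha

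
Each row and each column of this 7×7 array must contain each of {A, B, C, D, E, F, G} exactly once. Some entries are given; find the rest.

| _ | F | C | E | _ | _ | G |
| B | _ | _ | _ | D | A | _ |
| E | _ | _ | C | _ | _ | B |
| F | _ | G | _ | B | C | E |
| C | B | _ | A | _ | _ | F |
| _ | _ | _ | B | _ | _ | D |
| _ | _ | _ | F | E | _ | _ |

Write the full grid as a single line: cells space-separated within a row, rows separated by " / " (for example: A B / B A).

(r1,c5) = A
(r2,c4) = G
(r2,c7) = C
(r4,c4) = D
(r5,c5) = G
(r7,c7) = A
(r1,c1) = D
(r1,c6) = B
(r2,c2) = E
(r2,c3) = F
(r3,c5) = F
(r4,c2) = A
(r6,c5) = C
(r7,c1) = G
(r7,c6) = D
(r3,c6) = G
(r5,c6) = E
(r6,c1) = A
(r6,c2) = G
(r6,c3) = E
(r6,c6) = F
(r7,c2) = C
(r7,c3) = B
(r3,c2) = D
(r3,c3) = A
(r5,c3) = D

D F C E A B G / B E F G D A C / E D A C F G B / F A G D B C E / C B D A G E F / A G E B C F D / G C B F E D A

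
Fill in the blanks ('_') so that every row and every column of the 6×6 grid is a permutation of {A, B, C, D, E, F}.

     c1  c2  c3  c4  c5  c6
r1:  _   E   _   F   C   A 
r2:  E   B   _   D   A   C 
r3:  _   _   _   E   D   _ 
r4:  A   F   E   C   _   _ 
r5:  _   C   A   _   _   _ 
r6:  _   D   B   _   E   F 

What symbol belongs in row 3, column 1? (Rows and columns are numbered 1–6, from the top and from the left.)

(r1,c3) = D
(r2,c3) = F
(r3,c2) = A
(r3,c3) = C
(r3,c6) = B
(r4,c5) = B
(r4,c6) = D
(r5,c4) = B
(r5,c5) = F
(r5,c6) = E
(r6,c1) = C
(r6,c4) = A
(r1,c1) = B
(r3,c1) = F

F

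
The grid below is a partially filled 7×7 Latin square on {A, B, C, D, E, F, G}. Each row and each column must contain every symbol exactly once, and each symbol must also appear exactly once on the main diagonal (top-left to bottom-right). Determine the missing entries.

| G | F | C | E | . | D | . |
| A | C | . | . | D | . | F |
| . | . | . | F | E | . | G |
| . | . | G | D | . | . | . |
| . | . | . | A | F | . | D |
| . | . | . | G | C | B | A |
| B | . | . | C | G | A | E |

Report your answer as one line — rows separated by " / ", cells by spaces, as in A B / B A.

(r1,c7): row 1 has {C,D,E,F,G}; column 7 has {A,D,E,F,G}, so it must be B.
(r2,c4): row 2 has {A,C,D,F}; column 4 has {A,C,D,E,F,G}, so it must be B.
(r3,c3): row 3 has {E,F,G}; column 3 has {C,G}; the diagonal has {B,C,D,E,F,G}, so it must be A.
(r3,c6): row 3 has {A,E,F,G}; column 6 has {A,B,D}, so it must be C.
(r4,c7): row 4 has {D,G}; column 7 has {A,B,D,E,F,G}, so it must be C.
(r7,c2): row 7 has {A,B,C,E,G}; column 2 has {C,F}, so it must be D.
(r7,c3): row 7 has {A,B,C,D,E,G}; column 3 has {A,C,G}, so it must be F.
(r1,c5): row 1 has {B,C,D,E,F,G}; column 5 has {C,D,E,F,G}, so it must be A.
(r2,c3): row 2 has {A,B,C,D,F}; column 3 has {A,C,F,G}, so it must be E.
(r2,c6): row 2 has {A,B,C,D,E,F}; column 6 has {A,B,C,D}, so it must be G.
(r3,c1): row 3 has {A,C,E,F,G}; column 1 has {A,B,G}, so it must be D.
(r3,c2): row 3 has {A,C,D,E,F,G}; column 2 has {C,D,F}, so it must be B.
(r4,c5): row 4 has {C,D,G}; column 5 has {A,C,D,E,F,G}, so it must be B.
(r5,c3): row 5 has {A,D,F}; column 3 has {A,C,E,F,G}, so it must be B.
(r5,c6): row 5 has {A,B,D,F}; column 6 has {A,B,C,D,G}, so it must be E.
(r6,c2): row 6 has {A,B,C,G}; column 2 has {B,C,D,F}, so it must be E.
(r6,c3): row 6 has {A,B,C,E,G}; column 3 has {A,B,C,E,F,G}, so it must be D.
(r4,c2): row 4 has {B,C,D,G}; column 2 has {B,C,D,E,F}, so it must be A.
(r4,c6): row 4 has {A,B,C,D,G}; column 6 has {A,B,C,D,E,G}, so it must be F.
(r5,c1): row 5 has {A,B,D,E,F}; column 1 has {A,B,D,G}, so it must be C.
(r5,c2): row 5 has {A,B,C,D,E,F}; column 2 has {A,B,C,D,E,F}, so it must be G.
(r6,c1): row 6 has {A,B,C,D,E,G}; column 1 has {A,B,C,D,G}, so it must be F.
(r4,c1): row 4 has {A,B,C,D,F,G}; column 1 has {A,B,C,D,F,G}, so it must be E.

G F C E A D B / A C E B D G F / D B A F E C G / E A G D B F C / C G B A F E D / F E D G C B A / B D F C G A E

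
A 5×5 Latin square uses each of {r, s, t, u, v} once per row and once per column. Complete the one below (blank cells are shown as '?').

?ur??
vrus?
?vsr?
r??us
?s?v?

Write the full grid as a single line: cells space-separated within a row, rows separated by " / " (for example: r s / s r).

s u r t v / v r u s t / t v s r u / r t v u s / u s t v r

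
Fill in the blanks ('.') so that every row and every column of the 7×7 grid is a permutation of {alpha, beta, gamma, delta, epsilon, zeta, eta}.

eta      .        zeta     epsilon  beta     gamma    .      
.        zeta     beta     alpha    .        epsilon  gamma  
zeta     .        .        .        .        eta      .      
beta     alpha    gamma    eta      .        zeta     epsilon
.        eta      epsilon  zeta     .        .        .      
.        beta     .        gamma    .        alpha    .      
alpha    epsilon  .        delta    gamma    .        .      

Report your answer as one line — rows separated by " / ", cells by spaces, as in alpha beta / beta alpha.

eta delta zeta epsilon beta gamma alpha / delta zeta beta alpha eta epsilon gamma / zeta gamma alpha beta epsilon eta delta / beta alpha gamma eta delta zeta epsilon / gamma eta epsilon zeta alpha delta beta / epsilon beta delta gamma zeta alpha eta / alpha epsilon eta delta gamma beta zeta

(r1,c2) = delta
(r1,c7) = alpha
(r2,c1) = delta
(r2,c5) = eta
(r3,c2) = gamma
(r3,c4) = beta
(r3,c7) = delta
(r4,c5) = delta
(r5,c1) = gamma
(r5,c5) = alpha
(r5,c7) = beta
(r6,c1) = epsilon
(r6,c5) = zeta
(r6,c7) = eta
(r7,c3) = eta
(r7,c6) = beta
(r7,c7) = zeta
(r3,c3) = alpha
(r3,c5) = epsilon
(r5,c6) = delta
(r6,c3) = delta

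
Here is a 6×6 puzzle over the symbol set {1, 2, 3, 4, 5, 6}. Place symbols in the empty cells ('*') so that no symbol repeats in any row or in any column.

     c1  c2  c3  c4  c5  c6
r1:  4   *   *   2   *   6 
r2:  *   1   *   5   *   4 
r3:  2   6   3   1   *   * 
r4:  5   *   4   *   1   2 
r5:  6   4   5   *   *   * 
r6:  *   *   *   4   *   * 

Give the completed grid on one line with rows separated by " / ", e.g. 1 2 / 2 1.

4 5 1 2 3 6 / 3 1 2 5 6 4 / 2 6 3 1 4 5 / 5 3 4 6 1 2 / 6 4 5 3 2 1 / 1 2 6 4 5 3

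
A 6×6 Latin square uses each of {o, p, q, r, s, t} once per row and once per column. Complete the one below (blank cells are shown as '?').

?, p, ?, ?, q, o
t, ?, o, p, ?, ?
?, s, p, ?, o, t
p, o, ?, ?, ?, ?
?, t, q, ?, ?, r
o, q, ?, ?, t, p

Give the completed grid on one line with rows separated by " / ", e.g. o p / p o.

r p s t q o / t r o p s q / q s p r o t / p o t q r s / s t q o p r / o q r s t p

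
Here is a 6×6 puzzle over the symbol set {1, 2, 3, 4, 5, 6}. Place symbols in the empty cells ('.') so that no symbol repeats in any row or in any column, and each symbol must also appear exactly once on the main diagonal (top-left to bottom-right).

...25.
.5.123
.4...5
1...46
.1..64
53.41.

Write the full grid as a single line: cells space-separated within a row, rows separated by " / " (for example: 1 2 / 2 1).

4 6 3 2 5 1 / 6 5 4 1 2 3 / 2 4 1 6 3 5 / 1 2 5 3 4 6 / 3 1 2 5 6 4 / 5 3 6 4 1 2

(r1,c2) = 6
(r1,c6) = 1
(r3,c5) = 3
(r4,c2) = 2
(r4,c4) = 3
(r5,c4) = 5
(r6,c6) = 2
(r1,c1) = 4
(r1,c3) = 3
(r2,c1) = 6
(r2,c3) = 4
(r3,c1) = 2
(r3,c3) = 1
(r3,c4) = 6
(r4,c3) = 5
(r5,c1) = 3
(r5,c3) = 2
(r6,c3) = 6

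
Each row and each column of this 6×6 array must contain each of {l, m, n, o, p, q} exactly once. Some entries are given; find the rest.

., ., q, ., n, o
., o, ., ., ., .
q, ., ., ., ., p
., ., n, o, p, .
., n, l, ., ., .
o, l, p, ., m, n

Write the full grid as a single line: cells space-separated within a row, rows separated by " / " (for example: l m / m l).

(r2,c3): row 2 has {o}; column 3 has {l,n,p,q}, so it must be m.
(r3,c2): row 3 has {p,q}; column 2 has {l,n,o}, so it must be m.
(r3,c3): row 3 has {m,p,q}; column 3 has {l,m,n,p,q}, so it must be o.
(r3,c5): row 3 has {m,o,p,q}; column 5 has {m,n,p}, so it must be l.
(r4,c2): row 4 has {n,o,p}; column 2 has {l,m,n,o}, so it must be q.
(r6,c4): row 6 has {l,m,n,o,p}; column 4 has {o}, so it must be q.
(r1,c2): row 1 has {n,o,q}; column 2 has {l,m,n,o,q}, so it must be p.
(r2,c5): row 2 has {m,o}; column 5 has {l,m,n,p}, so it must be q.
(r2,c6): row 2 has {m,o,q}; column 6 has {n,o,p}, so it must be l.
(r3,c4): row 3 has {l,m,o,p,q}; column 4 has {o,q}, so it must be n.
(r4,c6): row 4 has {n,o,p,q}; column 6 has {l,n,o,p}, so it must be m.
(r5,c5): row 5 has {l,n}; column 5 has {l,m,n,p,q}, so it must be o.
(r5,c6): row 5 has {l,n,o}; column 6 has {l,m,n,o,p}, so it must be q.
(r2,c4): row 2 has {l,m,o,q}; column 4 has {n,o,q}, so it must be p.
(r4,c1): row 4 has {m,n,o,p,q}; column 1 has {o,q}, so it must be l.
(r5,c4): row 5 has {l,n,o,q}; column 4 has {n,o,p,q}, so it must be m.
(r1,c1): row 1 has {n,o,p,q}; column 1 has {l,o,q}, so it must be m.
(r1,c4): row 1 has {m,n,o,p,q}; column 4 has {m,n,o,p,q}, so it must be l.
(r2,c1): row 2 has {l,m,o,p,q}; column 1 has {l,m,o,q}, so it must be n.
(r5,c1): row 5 has {l,m,n,o,q}; column 1 has {l,m,n,o,q}, so it must be p.

m p q l n o / n o m p q l / q m o n l p / l q n o p m / p n l m o q / o l p q m n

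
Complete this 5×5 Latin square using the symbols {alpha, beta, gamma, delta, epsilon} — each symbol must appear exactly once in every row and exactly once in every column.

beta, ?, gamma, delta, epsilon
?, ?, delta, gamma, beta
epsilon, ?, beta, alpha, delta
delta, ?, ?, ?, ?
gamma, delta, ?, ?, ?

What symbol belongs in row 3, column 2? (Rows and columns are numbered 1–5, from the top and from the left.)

(r1,c2) = alpha
(r2,c1) = alpha
(r2,c2) = epsilon
(r3,c2) = gamma

gamma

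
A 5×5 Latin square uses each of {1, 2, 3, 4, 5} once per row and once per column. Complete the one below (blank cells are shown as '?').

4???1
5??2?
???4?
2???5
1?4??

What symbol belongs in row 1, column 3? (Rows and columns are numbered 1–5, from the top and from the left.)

Cell (r3,c1): row 3 has {4}; column 1 has {1,2,4,5} → 3.
Cell (r3,c5): row 3 has {3,4}; column 5 has {1,5} → 2.
Cell (r5,c5): row 5 has {1,4}; column 5 has {1,2,5} → 3.
Cell (r2,c5): row 2 has {2,5}; column 5 has {1,2,3,5} → 4.
Cell (r5,c4): row 5 has {1,3,4}; column 4 has {2,4} → 5.
Cell (r1,c4): row 1 has {1,4}; column 4 has {2,4,5} → 3.
Cell (r4,c4): row 4 has {2,5}; column 4 has {2,3,4,5} → 1.
Cell (r5,c2): row 5 has {1,3,4,5}; column 2 is empty so far → 2.
Cell (r1,c2): row 1 has {1,3,4}; column 2 has {2} → 5.
Cell (r1,c3): row 1 has {1,3,4,5}; column 3 has {4} → 2.

2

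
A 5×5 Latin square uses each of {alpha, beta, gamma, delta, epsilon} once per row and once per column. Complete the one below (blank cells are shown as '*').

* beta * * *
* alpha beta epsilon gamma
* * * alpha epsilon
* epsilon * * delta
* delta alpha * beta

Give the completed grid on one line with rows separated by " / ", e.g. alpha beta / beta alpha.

(r1,c5) = alpha
(r2,c1) = delta
(r3,c2) = gamma
(r3,c3) = delta
(r4,c3) = gamma
(r4,c4) = beta
(r5,c4) = gamma
(r1,c3) = epsilon
(r1,c4) = delta
(r3,c1) = beta
(r4,c1) = alpha
(r5,c1) = epsilon
(r1,c1) = gamma

gamma beta epsilon delta alpha / delta alpha beta epsilon gamma / beta gamma delta alpha epsilon / alpha epsilon gamma beta delta / epsilon delta alpha gamma beta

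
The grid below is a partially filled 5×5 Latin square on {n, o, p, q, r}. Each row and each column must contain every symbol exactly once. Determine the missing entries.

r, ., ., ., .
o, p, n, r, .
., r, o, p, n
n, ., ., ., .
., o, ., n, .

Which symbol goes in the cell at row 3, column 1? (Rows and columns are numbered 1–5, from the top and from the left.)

(r2,c5) = q
(r3,c1) = q

q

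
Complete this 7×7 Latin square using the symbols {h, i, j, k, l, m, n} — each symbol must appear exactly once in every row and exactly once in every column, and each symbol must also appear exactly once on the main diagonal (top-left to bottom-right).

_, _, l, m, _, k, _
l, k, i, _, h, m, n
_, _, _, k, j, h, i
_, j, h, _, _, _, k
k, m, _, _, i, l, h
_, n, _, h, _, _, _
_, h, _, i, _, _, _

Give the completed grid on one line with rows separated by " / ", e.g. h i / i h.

h i l m n k j / l k i j h m n / m l n k j h i / n j h l m i k / k m j n i l h / i n m h k j l / j h k i l n m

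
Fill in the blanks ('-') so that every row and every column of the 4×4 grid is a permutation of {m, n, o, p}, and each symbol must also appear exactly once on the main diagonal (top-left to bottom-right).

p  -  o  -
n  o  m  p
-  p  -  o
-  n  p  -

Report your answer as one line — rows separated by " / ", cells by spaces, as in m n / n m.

(r1,c2): row 1 has {o,p}; column 2 has {n,o,p}, so it must be m.
(r1,c4): row 1 has {m,o,p}; column 4 has {o,p}, so it must be n.
(r3,c1): row 3 has {o,p}; column 1 has {n,p}, so it must be m.
(r3,c3): row 3 has {m,o,p}; column 3 has {m,o,p}; the diagonal has {o,p}, so it must be n.
(r4,c1): row 4 has {n,p}; column 1 has {m,n,p}, so it must be o.
(r4,c4): row 4 has {n,o,p}; column 4 has {n,o,p}; the diagonal has {n,o,p}, so it must be m.

p m o n / n o m p / m p n o / o n p m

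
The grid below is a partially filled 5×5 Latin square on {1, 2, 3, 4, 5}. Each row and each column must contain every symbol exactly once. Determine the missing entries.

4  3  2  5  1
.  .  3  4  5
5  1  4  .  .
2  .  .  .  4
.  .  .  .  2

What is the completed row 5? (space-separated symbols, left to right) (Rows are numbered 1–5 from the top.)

Cell (r2,c1): row 2 has {3,4,5}; column 1 has {2,4,5} → 1.
Cell (r2,c2): row 2 has {1,3,4,5}; column 2 has {1,3} → 2.
Cell (r3,c5): row 3 has {1,4,5}; column 5 has {1,2,4,5} → 3.
Cell (r4,c2): row 4 has {2,4}; column 2 has {1,2,3} → 5.
Cell (r4,c3): row 4 has {2,4,5}; column 3 has {2,3,4} → 1.
Cell (r4,c4): row 4 has {1,2,4,5}; column 4 has {4,5} → 3.
Cell (r5,c1): row 5 has {2}; column 1 has {1,2,4,5} → 3.
Cell (r5,c2): row 5 has {2,3}; column 2 has {1,2,3,5} → 4.
Cell (r5,c3): row 5 has {2,3,4}; column 3 has {1,2,3,4} → 5.
Cell (r5,c4): row 5 has {2,3,4,5}; column 4 has {3,4,5} → 1.

3 4 5 1 2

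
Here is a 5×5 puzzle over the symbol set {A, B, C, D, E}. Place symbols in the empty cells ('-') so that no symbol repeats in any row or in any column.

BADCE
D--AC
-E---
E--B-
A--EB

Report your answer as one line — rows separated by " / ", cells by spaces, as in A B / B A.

B A D C E / D B E A C / C E B D A / E C A B D / A D C E B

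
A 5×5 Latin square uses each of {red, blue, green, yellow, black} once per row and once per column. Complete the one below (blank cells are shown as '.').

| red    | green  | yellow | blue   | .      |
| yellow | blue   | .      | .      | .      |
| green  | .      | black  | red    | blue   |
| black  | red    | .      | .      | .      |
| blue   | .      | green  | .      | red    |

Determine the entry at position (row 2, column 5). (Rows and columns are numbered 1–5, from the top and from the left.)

(r1,c5) = black
(r2,c3) = red
(r2,c5) = green

green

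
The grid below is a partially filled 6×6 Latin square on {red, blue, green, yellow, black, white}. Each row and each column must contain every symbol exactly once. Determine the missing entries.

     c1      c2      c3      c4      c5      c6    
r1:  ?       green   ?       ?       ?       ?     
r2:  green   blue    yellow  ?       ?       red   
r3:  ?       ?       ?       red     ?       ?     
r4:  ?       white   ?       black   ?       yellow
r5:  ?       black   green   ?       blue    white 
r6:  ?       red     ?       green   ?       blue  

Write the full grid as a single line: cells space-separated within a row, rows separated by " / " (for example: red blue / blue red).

yellow green white blue red black / green blue yellow white black red / black yellow blue red white green / blue white red black green yellow / red black green yellow blue white / white red black green yellow blue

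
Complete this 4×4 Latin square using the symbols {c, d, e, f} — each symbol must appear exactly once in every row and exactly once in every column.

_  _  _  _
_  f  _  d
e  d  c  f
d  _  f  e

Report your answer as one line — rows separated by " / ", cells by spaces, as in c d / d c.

f e d c / c f e d / e d c f / d c f e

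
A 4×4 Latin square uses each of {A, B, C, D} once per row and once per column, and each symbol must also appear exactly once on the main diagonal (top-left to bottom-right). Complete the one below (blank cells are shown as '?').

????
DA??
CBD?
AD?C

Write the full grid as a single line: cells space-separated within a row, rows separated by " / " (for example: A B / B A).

B C A D / D A C B / C B D A / A D B C

Cell (r1,c1): row 1 is empty so far; column 1 has {A,C,D}; the diagonal has {A,C,D} → B.
Cell (r1,c2): row 1 has {B}; column 2 has {A,B,D} → C.
Cell (r1,c3): row 1 has {B,C}; column 3 has {D} → A.
Cell (r1,c4): row 1 has {A,B,C}; column 4 has {C} → D.
Cell (r2,c4): row 2 has {A,D}; column 4 has {C,D} → B.
Cell (r3,c4): row 3 has {B,C,D}; column 4 has {B,C,D} → A.
Cell (r4,c3): row 4 has {A,C,D}; column 3 has {A,D} → B.
Cell (r2,c3): row 2 has {A,B,D}; column 3 has {A,B,D} → C.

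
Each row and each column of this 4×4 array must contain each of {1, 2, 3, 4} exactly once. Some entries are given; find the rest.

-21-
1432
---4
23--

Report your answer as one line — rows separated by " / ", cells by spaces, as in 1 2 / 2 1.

(r1,c4) = 3
(r3,c1) = 3
(r3,c2) = 1
(r3,c3) = 2
(r4,c3) = 4
(r4,c4) = 1
(r1,c1) = 4

4 2 1 3 / 1 4 3 2 / 3 1 2 4 / 2 3 4 1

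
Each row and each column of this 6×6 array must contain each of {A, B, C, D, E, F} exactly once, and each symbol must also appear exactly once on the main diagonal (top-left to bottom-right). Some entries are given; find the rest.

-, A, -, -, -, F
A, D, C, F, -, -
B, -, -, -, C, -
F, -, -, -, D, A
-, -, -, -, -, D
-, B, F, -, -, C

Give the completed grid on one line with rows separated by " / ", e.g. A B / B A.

E A D C B F / A D C F E B / B F A D C E / F C E B D A / C E B A F D / D B F E A C

(r1,c1) = E
(r1,c5) = B
(r2,c5) = E
(r2,c6) = B
(r3,c3) = A
(r3,c6) = E
(r4,c4) = B
(r5,c1) = C
(r5,c5) = F
(r6,c1) = D
(r6,c5) = A
(r1,c3) = D
(r1,c4) = C
(r3,c2) = F
(r3,c4) = D
(r4,c3) = E
(r5,c2) = E
(r5,c3) = B
(r5,c4) = A
(r6,c4) = E
(r4,c2) = C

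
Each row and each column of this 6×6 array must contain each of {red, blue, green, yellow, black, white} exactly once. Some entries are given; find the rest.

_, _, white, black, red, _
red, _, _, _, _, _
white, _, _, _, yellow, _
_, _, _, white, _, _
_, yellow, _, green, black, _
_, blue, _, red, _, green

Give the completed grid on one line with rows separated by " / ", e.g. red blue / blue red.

yellow green white black red blue / red white blue yellow green black / white black green blue yellow red / green red black white blue yellow / blue yellow red green black white / black blue yellow red white green

(r1,c2) = green
(r3,c4) = blue
(r5,c1) = blue
(r5,c3) = red
(r5,c6) = white
(r6,c5) = white
(r1,c1) = yellow
(r1,c6) = blue
(r2,c4) = yellow
(r2,c6) = black
(r3,c6) = red
(r4,c6) = yellow
(r6,c1) = black
(r6,c3) = yellow
(r2,c2) = white
(r3,c2) = black
(r3,c3) = green
(r4,c1) = green
(r4,c2) = red
(r4,c5) = blue
(r2,c3) = blue
(r2,c5) = green
(r4,c3) = black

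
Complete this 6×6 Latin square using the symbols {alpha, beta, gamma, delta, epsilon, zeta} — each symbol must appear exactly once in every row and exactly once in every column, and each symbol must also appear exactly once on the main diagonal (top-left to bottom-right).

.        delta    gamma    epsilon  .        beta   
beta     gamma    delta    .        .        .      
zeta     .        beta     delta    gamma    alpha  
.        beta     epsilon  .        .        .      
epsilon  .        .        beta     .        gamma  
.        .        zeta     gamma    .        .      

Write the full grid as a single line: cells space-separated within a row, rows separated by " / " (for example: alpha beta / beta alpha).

At row 1, column 1: row 1 has {beta,gamma,delta,epsilon}; column 1 has {beta,epsilon,zeta}; the diagonal has {beta,gamma}; that leaves alpha.
At row 1, column 5: row 1 has {alpha,beta,gamma,delta,epsilon}; column 5 has {gamma}; that leaves zeta.
At row 3, column 2: row 3 has {alpha,beta,gamma,delta,zeta}; column 2 has {beta,gamma,delta}; that leaves epsilon.
At row 4, column 4: row 4 has {beta,epsilon}; column 4 has {beta,gamma,delta,epsilon}; the diagonal has {alpha,beta,gamma}; that leaves zeta.
At row 4, column 6: row 4 has {beta,epsilon,zeta}; column 6 has {alpha,beta,gamma}; that leaves delta.
At row 5, column 3: row 5 has {beta,gamma,epsilon}; column 3 has {beta,gamma,delta,epsilon,zeta}; that leaves alpha.
At row 5, column 5: row 5 has {alpha,beta,gamma,epsilon}; column 5 has {gamma,zeta}; the diagonal has {alpha,beta,gamma,zeta}; that leaves delta.
At row 6, column 1: row 6 has {gamma,zeta}; column 1 has {alpha,beta,epsilon,zeta}; that leaves delta.
At row 6, column 2: row 6 has {gamma,delta,zeta}; column 2 has {beta,gamma,delta,epsilon}; that leaves alpha.
At row 6, column 6: row 6 has {alpha,gamma,delta,zeta}; column 6 has {alpha,beta,gamma,delta}; the diagonal has {alpha,beta,gamma,delta,zeta}; that leaves epsilon.
At row 2, column 4: row 2 has {beta,gamma,delta}; column 4 has {beta,gamma,delta,epsilon,zeta}; that leaves alpha.
At row 2, column 5: row 2 has {alpha,beta,gamma,delta}; column 5 has {gamma,delta,zeta}; that leaves epsilon.
At row 2, column 6: row 2 has {alpha,beta,gamma,delta,epsilon}; column 6 has {alpha,beta,gamma,delta,epsilon}; that leaves zeta.
At row 4, column 1: row 4 has {beta,delta,epsilon,zeta}; column 1 has {alpha,beta,delta,epsilon,zeta}; that leaves gamma.
At row 4, column 5: row 4 has {beta,gamma,delta,epsilon,zeta}; column 5 has {gamma,delta,epsilon,zeta}; that leaves alpha.
At row 5, column 2: row 5 has {alpha,beta,gamma,delta,epsilon}; column 2 has {alpha,beta,gamma,delta,epsilon}; that leaves zeta.
At row 6, column 5: row 6 has {alpha,gamma,delta,epsilon,zeta}; column 5 has {alpha,gamma,delta,epsilon,zeta}; that leaves beta.

alpha delta gamma epsilon zeta beta / beta gamma delta alpha epsilon zeta / zeta epsilon beta delta gamma alpha / gamma beta epsilon zeta alpha delta / epsilon zeta alpha beta delta gamma / delta alpha zeta gamma beta epsilon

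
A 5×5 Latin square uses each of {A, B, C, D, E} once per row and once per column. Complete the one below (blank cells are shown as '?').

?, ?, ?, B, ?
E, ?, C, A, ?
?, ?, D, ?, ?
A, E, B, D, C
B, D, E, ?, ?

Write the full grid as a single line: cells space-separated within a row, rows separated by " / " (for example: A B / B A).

D C A B E / E B C A D / C A D E B / A E B D C / B D E C A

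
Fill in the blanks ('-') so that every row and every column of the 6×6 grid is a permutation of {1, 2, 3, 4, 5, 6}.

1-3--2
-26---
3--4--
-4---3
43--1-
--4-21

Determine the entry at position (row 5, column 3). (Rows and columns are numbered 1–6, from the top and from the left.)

5

(r2,c1) = 5
(r2,c6) = 4
(r6,c1) = 6
(r6,c2) = 5
(r6,c4) = 3
(r1,c2) = 6
(r1,c4) = 5
(r1,c5) = 4
(r2,c4) = 1
(r2,c5) = 3
(r3,c2) = 1
(r4,c1) = 2
(r4,c4) = 6
(r4,c5) = 5
(r5,c4) = 2
(r3,c5) = 6
(r3,c6) = 5
(r4,c3) = 1
(r5,c3) = 5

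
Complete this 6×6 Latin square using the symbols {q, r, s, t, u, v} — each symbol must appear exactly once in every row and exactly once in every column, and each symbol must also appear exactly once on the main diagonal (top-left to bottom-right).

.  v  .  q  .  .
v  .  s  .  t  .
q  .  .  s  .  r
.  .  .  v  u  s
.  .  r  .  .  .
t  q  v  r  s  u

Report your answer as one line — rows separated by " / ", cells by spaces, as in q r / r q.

row 1 has {q,v}; column 5 has {s,t,u} — only r is left for (r1,c5).
row 1 has {q,r,v}; column 6 has {r,s,u} — only t is left for (r1,c6).
row 2 has {s,t,v}; column 2 has {q,v}; the diagonal has {u,v} — only r is left for (r2,c2).
row 2 has {r,s,t,v}; column 4 has {q,r,s,v} — only u is left for (r2,c4).
row 2 has {r,s,t,u,v}; column 6 has {r,s,t,u} — only q is left for (r2,c6).
row 3 has {q,r,s}; column 3 has {r,s,v}; the diagonal has {r,u,v} — only t is left for (r3,c3).
row 3 has {q,r,s,t}; column 5 has {r,s,t,u} — only v is left for (r3,c5).
row 4 has {s,u,v}; column 1 has {q,t,v} — only r is left for (r4,c1).
row 4 has {r,s,u,v}; column 2 has {q,r,v} — only t is left for (r4,c2).
row 4 has {r,s,t,u,v}; column 3 has {r,s,t,v} — only q is left for (r4,c3).
row 5 has {r}; column 4 has {q,r,s,u,v} — only t is left for (r5,c4).
row 5 has {r,t}; column 5 has {r,s,t,u,v}; the diagonal has {r,t,u,v} — only q is left for (r5,c5).
row 5 has {q,r,t}; column 6 has {q,r,s,t,u} — only v is left for (r5,c6).
row 1 has {q,r,t,v}; column 1 has {q,r,t,v}; the diagonal has {q,r,t,u,v} — only s is left for (r1,c1).
row 1 has {q,r,s,t,v}; column 3 has {q,r,s,t,v} — only u is left for (r1,c3).
row 3 has {q,r,s,t,v}; column 2 has {q,r,t,v} — only u is left for (r3,c2).
row 5 has {q,r,t,v}; column 1 has {q,r,s,t,v} — only u is left for (r5,c1).
row 5 has {q,r,t,u,v}; column 2 has {q,r,t,u,v} — only s is left for (r5,c2).

s v u q r t / v r s u t q / q u t s v r / r t q v u s / u s r t q v / t q v r s u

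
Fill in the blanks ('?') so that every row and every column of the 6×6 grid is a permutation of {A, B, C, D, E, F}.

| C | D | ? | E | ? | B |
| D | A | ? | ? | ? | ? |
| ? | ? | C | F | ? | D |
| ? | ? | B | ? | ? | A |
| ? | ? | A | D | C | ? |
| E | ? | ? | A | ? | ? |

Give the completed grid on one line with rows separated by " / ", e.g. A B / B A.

C D F E A B / D A E B F C / A B C F E D / F E B C D A / B F A D C E / E C D A B F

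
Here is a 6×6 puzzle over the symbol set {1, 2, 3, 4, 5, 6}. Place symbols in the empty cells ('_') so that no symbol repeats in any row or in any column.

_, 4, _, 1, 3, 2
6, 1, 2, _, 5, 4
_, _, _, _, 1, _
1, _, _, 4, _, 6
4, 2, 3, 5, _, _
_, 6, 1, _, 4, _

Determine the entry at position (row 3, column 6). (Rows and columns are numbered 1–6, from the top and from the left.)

3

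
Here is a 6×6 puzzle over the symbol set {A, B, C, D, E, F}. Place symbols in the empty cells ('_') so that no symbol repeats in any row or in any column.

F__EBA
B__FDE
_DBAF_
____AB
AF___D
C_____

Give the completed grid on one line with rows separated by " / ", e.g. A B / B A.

At row 1, column 2: row 1 has {A,B,E,F}; column 2 has {D,F}; that leaves C.
At row 1, column 3: row 1 has {A,B,C,E,F}; column 3 has {B}; that leaves D.
At row 2, column 2: row 2 has {B,D,E,F}; column 2 has {C,D,F}; that leaves A.
At row 2, column 3: row 2 has {A,B,D,E,F}; column 3 has {B,D}; that leaves C.
At row 3, column 1: row 3 has {A,B,D,F}; column 1 has {A,B,C,F}; that leaves E.
At row 3, column 6: row 3 has {A,B,D,E,F}; column 6 has {A,B,D,E}; that leaves C.
At row 4, column 1: row 4 has {A,B}; column 1 has {A,B,C,E,F}; that leaves D.
At row 4, column 2: row 4 has {A,B,D}; column 2 has {A,C,D,F}; that leaves E.
At row 4, column 3: row 4 has {A,B,D,E}; column 3 has {B,C,D}; that leaves F.
At row 4, column 4: row 4 has {A,B,D,E,F}; column 4 has {A,E,F}; that leaves C.
At row 5, column 3: row 5 has {A,D,F}; column 3 has {B,C,D,F}; that leaves E.
At row 5, column 4: row 5 has {A,D,E,F}; column 4 has {A,C,E,F}; that leaves B.
At row 5, column 5: row 5 has {A,B,D,E,F}; column 5 has {A,B,D,F}; that leaves C.
At row 6, column 2: row 6 has {C}; column 2 has {A,C,D,E,F}; that leaves B.
At row 6, column 3: row 6 has {B,C}; column 3 has {B,C,D,E,F}; that leaves A.
At row 6, column 4: row 6 has {A,B,C}; column 4 has {A,B,C,E,F}; that leaves D.
At row 6, column 5: row 6 has {A,B,C,D}; column 5 has {A,B,C,D,F}; that leaves E.
At row 6, column 6: row 6 has {A,B,C,D,E}; column 6 has {A,B,C,D,E}; that leaves F.

F C D E B A / B A C F D E / E D B A F C / D E F C A B / A F E B C D / C B A D E F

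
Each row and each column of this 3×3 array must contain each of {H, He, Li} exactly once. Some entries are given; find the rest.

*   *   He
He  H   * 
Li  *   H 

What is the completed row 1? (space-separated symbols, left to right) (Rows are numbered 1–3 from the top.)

H Li He

row 1 has {He}; column 1 has {He,Li} — only H is left for (r1,c1).
row 1 has {H,He}; column 2 has {H} — only Li is left for (r1,c2).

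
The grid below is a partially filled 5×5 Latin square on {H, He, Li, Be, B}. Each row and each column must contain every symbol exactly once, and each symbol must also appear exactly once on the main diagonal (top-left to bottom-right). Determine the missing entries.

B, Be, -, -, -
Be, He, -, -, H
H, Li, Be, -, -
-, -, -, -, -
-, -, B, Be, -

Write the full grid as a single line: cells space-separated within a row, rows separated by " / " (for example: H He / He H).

B Be H Li He / Be He Li B H / H Li Be He B / Li B He H Be / He H B Be Li

(r2,c3) = Li
(r2,c4) = B
(r3,c4) = He
(r3,c5) = B
(r5,c2) = H
(r5,c5) = Li
(r1,c5) = He
(r4,c2) = B
(r4,c4) = H
(r4,c5) = Be
(r5,c1) = He
(r1,c3) = H
(r1,c4) = Li
(r4,c1) = Li
(r4,c3) = He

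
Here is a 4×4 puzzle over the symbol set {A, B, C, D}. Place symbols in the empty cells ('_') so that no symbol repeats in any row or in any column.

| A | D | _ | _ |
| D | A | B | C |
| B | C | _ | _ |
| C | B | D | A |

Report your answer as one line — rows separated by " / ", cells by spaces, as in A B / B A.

A D C B / D A B C / B C A D / C B D A

At row 1, column 3: row 1 has {A,D}; column 3 has {B,D}; that leaves C.
At row 1, column 4: row 1 has {A,C,D}; column 4 has {A,C}; that leaves B.
At row 3, column 3: row 3 has {B,C}; column 3 has {B,C,D}; that leaves A.
At row 3, column 4: row 3 has {A,B,C}; column 4 has {A,B,C}; that leaves D.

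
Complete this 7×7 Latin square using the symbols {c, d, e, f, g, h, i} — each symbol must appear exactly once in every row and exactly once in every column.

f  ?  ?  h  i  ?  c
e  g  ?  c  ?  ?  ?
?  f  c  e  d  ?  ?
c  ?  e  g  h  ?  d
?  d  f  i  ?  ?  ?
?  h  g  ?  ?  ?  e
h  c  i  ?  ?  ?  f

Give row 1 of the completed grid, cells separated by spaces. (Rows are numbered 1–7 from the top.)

f e d h i g c

(r1,c2) = e
(r1,c3) = d
(r1,c6) = g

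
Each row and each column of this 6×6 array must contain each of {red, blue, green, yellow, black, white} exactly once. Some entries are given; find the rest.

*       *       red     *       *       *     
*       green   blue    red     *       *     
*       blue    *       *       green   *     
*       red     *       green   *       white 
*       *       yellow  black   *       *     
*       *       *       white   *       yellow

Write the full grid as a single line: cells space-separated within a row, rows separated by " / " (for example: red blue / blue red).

white yellow red blue black green / yellow green blue red white black / black blue white yellow green red / blue red black green yellow white / green white yellow black red blue / red black green white blue yellow

(r2,c6) = black
(r3,c4) = yellow
(r3,c6) = red
(r4,c3) = black
(r5,c2) = white
(r6,c2) = black
(r6,c3) = green
(r1,c2) = yellow
(r1,c4) = blue
(r1,c6) = green
(r3,c3) = white
(r5,c6) = blue
(r3,c1) = black
(r5,c5) = red
(r6,c5) = blue
(r1,c1) = white
(r1,c5) = black
(r2,c1) = yellow
(r2,c5) = white
(r4,c1) = blue
(r4,c5) = yellow
(r5,c1) = green
(r6,c1) = red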